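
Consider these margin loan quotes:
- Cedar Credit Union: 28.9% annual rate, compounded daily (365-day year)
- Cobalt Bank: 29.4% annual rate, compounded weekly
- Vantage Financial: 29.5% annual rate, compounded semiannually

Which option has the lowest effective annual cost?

Vantage Financial

Cedar Credit Union: (1 + 0.289/365)^365 − 1 = 33.494%
Cobalt Bank: (1 + 0.294/52)^52 − 1 = 34.067%
Vantage Financial: (1 + 0.295/2)^2 − 1 = 31.676%
The lowest effective annual rate is Vantage Financial at 31.676%.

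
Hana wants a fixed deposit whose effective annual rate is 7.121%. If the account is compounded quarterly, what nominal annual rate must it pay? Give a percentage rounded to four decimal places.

6.9384%

(1 + r/4)^4 − 1 = 0.07121, so 1 + r/4 = 1.07121^(1/4).
r/4 = 0.017346, so r = 0.069384 = 6.9384%.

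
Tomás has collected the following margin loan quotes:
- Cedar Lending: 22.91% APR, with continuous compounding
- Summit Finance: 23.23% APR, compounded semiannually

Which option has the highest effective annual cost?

Cedar Lending

Cedar Lending: e^0.2291 − 1 = 25.747%
Summit Finance: (1 + 0.2323/2)^2 − 1 = 24.579%
The highest effective annual rate is Cedar Lending at 25.747%.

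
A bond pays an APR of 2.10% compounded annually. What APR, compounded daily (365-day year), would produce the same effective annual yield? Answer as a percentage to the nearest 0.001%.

2.078%

Compounded annually, EAR = nominal = 0.021000.
Solve (1 + r/365)^365 = 1.021000: r/365 = 1.021000^(1/365) − 1 = 0.000057, so r = 0.020783 = 2.078%.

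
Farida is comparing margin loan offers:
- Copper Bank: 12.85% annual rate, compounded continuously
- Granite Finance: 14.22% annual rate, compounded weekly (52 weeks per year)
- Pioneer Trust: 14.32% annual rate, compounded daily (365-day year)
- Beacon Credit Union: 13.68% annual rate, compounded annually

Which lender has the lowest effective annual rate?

Beacon Credit Union

Copper Bank: e^0.1285 − 1 = 13.712%
Granite Finance: (1 + 0.1422/52)^52 − 1 = 15.258%
Pioneer Trust: (1 + 0.1432/365)^365 − 1 = 15.393%
Beacon Credit Union: compounded annually, EAR = 13.680%
The lowest effective annual rate is Beacon Credit Union at 13.680%.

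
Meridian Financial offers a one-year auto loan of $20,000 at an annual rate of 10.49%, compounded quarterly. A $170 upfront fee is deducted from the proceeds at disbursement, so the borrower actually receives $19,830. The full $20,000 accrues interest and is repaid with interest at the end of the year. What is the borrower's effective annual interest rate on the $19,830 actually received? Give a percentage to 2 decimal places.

11.86%

Amount owed after one year: 20,000 × (1 + 0.1049/4)^4 = 20,000 × 1.109099 = $22,181.98.
Effective rate on net proceeds: 22,181.98 / 19,830 − 1 = 0.118607 = 11.86%.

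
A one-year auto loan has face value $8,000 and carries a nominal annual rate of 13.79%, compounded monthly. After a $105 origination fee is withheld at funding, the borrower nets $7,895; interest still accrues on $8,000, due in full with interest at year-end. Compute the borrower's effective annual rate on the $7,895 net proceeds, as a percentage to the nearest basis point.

16.22%

Amount owed after one year: 8,000 × (1 + 0.1379/12)^12 = 8,000 × 1.146959 = $9,175.67.
Effective rate on net proceeds: 9,175.67 / 7,895 − 1 = 0.162213 = 16.22%.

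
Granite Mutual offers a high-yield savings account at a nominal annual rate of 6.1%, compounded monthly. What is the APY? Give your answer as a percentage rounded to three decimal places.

EAR = (1 + 0.061/12)^12 − 1.
= (1 + 0.005083)^12 − 1 = 1.062735 − 1 = 6.273%.

6.273%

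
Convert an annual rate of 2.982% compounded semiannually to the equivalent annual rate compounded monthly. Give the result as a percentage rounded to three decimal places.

2.964%

EAR = (1 + 0.02982/2)^2 − 1 = 0.030042.
Solve (1 + r/12)^12 = 1.030042: r/12 = 1.030042^(1/12) − 1 = 0.002470, so r = 0.029636 = 2.964%.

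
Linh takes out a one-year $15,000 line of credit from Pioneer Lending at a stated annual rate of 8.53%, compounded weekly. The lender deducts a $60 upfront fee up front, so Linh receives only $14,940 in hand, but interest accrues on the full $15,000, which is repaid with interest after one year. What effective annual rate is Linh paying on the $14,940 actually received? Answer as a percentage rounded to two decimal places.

Amount owed after one year: 15,000 × (1 + 0.0853/52)^52 = 15,000 × 1.088968 = $16,334.51.
Effective rate on net proceeds: 16,334.51 / 14,940 − 1 = 0.093341 = 9.33%.

9.33%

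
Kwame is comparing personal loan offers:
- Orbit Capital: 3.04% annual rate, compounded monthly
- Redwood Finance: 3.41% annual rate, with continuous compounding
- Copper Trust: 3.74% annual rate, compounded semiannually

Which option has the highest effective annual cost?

Orbit Capital: (1 + 0.0304/12)^12 − 1 = 3.083%
Redwood Finance: e^0.0341 − 1 = 3.469%
Copper Trust: (1 + 0.0374/2)^2 − 1 = 3.775%
The highest effective annual rate is Copper Trust at 3.775%.

Copper Trust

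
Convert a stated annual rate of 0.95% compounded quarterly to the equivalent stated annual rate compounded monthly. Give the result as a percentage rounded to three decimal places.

EAR = (1 + 0.0095/4)^4 − 1 = 0.009534.
Solve (1 + r/12)^12 = 1.009534: r/12 = 1.009534^(1/12) − 1 = 0.000791, so r = 0.009492 = 0.949%.

0.949%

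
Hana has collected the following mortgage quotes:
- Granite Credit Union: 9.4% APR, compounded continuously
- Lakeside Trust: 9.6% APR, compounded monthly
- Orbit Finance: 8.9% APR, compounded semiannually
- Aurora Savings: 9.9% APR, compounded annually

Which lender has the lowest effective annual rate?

Granite Credit Union: e^0.094 − 1 = 9.856%
Lakeside Trust: (1 + 0.096/12)^12 − 1 = 10.034%
Orbit Finance: (1 + 0.089/2)^2 − 1 = 9.098%
Aurora Savings: compounded annually, EAR = 9.900%
The lowest effective annual rate is Orbit Finance at 9.098%.

Orbit Finance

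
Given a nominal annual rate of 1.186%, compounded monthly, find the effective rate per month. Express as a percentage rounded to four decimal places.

0.0988%

With a nominal annual rate compounded monthly, the periodic rate is the nominal rate divided by 12.
i = 0.01186 / 12 = 0.0009883 = 0.0988%.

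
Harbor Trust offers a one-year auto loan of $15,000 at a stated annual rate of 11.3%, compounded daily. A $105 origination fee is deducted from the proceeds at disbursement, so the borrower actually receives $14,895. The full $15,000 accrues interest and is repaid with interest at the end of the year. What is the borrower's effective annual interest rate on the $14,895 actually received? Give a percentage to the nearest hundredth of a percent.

12.75%

Amount owed after one year: 15,000 × (1 + 0.113/365)^365 = 15,000 × 1.119612 = $16,794.19.
Effective rate on net proceeds: 16,794.19 / 14,895 − 1 = 0.127505 = 12.75%.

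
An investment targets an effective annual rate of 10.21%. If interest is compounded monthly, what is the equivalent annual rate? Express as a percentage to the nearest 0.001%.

(1 + r/12)^12 − 1 = 0.1021, so 1 + r/12 = 1.1021^(1/12).
r/12 = 0.008134, so r = 0.097612 = 9.761%.

9.761%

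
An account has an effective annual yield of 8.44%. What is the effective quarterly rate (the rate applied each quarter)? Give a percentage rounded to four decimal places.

The per-quarter rate i satisfies (1 + i)^4 = 1 + 0.0844.
i = 1.0844^(1/4) − 1 = 0.0204633 = 2.0463%.

2.0463%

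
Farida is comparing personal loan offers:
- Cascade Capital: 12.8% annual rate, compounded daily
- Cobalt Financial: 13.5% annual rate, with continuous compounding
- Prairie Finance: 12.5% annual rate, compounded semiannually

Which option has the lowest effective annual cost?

Prairie Finance

Cascade Capital: (1 + 0.128/365)^365 − 1 = 13.653%
Cobalt Financial: e^0.135 − 1 = 14.454%
Prairie Finance: (1 + 0.125/2)^2 − 1 = 12.891%
The lowest effective annual rate is Prairie Finance at 12.891%.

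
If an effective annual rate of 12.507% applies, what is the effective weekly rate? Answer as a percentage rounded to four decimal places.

0.2269%

The per-week rate i satisfies (1 + i)^52 = 1 + 0.12507.
i = 1.12507^(1/52) − 1 = 0.0022688 = 0.2269%.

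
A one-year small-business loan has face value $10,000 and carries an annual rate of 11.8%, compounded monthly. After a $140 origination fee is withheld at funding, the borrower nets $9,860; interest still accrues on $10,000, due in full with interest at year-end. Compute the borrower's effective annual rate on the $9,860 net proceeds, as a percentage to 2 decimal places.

Amount owed after one year: 10,000 × (1 + 0.118/12)^12 = 10,000 × 1.124596 = $11,245.96.
Effective rate on net proceeds: 11,245.96 / 9,860 − 1 = 0.140564 = 14.06%.

14.06%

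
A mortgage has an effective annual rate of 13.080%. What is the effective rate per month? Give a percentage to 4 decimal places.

The per-month rate i satisfies (1 + i)^12 = 1 + 0.13080.
i = 1.13080^(1/12) − 1 = 0.0102964 = 1.0296%.

1.0296%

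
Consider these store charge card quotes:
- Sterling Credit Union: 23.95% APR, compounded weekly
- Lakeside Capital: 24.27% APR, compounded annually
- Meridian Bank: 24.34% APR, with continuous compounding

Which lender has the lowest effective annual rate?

Sterling Credit Union: (1 + 0.2395/52)^52 − 1 = 26.992%
Lakeside Capital: compounded annually, EAR = 24.270%
Meridian Bank: e^0.2434 − 1 = 27.558%
The lowest effective annual rate is Lakeside Capital at 24.270%.

Lakeside Capital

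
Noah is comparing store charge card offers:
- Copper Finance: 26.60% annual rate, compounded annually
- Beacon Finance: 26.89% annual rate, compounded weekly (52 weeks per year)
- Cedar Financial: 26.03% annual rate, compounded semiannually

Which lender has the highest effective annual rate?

Beacon Finance

Copper Finance: compounded annually, EAR = 26.600%
Beacon Finance: (1 + 0.2689/52)^52 − 1 = 30.762%
Cedar Financial: (1 + 0.2603/2)^2 − 1 = 27.724%
The highest effective annual rate is Beacon Finance at 30.762%.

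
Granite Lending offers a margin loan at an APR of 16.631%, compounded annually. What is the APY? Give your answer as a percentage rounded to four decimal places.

Annual compounding means the effective rate equals the nominal rate: 16.6310%.

16.6310%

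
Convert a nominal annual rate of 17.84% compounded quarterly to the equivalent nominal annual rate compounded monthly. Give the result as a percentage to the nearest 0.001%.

EAR = (1 + 0.1784/4)^4 − 1 = 0.190694.
Solve (1 + r/12)^12 = 1.190694: r/12 = 1.190694^(1/12) − 1 = 0.014651, so r = 0.175812 = 17.581%.

17.581%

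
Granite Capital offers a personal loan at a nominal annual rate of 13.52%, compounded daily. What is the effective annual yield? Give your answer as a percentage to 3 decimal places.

EAR = (1 + 0.1352/365)^365 − 1.
= 1.144737 − 1 = 14.474%.

14.474%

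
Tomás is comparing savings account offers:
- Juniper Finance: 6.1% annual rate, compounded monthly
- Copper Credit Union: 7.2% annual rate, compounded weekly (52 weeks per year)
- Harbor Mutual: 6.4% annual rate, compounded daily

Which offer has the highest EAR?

Juniper Finance: (1 + 0.061/12)^12 − 1 = 6.273%
Copper Credit Union: (1 + 0.072/52)^52 − 1 = 7.460%
Harbor Mutual: (1 + 0.064/365)^365 − 1 = 6.609%
The highest effective annual rate is Copper Credit Union at 7.460%.

Copper Credit Union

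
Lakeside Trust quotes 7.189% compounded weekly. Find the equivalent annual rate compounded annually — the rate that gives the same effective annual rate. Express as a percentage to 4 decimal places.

EAR = (1 + 0.07189/52)^52 − 1 = 0.074484.
Compounded annually, the equivalent nominal rate is the EAR itself: 7.4484%.

7.4484%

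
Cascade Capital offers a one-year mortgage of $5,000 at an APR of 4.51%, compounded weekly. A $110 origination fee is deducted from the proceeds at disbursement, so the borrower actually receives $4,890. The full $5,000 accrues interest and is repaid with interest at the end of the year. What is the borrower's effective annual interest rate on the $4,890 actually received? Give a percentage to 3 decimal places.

Amount owed after one year: 5,000 × (1 + 0.0451/52)^52 = 5,000 × 1.046112 = $5,230.56.
Effective rate on net proceeds: 5,230.56 / 4,890 − 1 = 0.069644 = 6.964%.

6.964%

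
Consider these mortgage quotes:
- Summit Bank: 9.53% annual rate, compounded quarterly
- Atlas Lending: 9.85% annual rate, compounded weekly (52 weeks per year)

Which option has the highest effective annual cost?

Atlas Lending

Summit Bank: (1 + 0.0953/4)^4 − 1 = 9.876%
Atlas Lending: (1 + 0.0985/52)^52 − 1 = 10.341%
The highest effective annual rate is Atlas Lending at 10.341%.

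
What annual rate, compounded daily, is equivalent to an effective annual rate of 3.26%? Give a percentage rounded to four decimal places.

3.2081%

(1 + r/365)^365 − 1 = 0.0326, so 1 + r/365 = 1.0326^(1/365).
r/365 = 0.000088, so r = 0.032081 = 3.2081%.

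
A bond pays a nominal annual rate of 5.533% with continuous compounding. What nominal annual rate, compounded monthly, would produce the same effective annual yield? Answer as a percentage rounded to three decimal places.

5.546%

EAR under continuous compounding: e^0.05533 − 1 = 0.056889.
Solve (1 + r/12)^12 = 1.056889: r/12 = 1.056889^(1/12) − 1 = 0.004621, so r = 0.055458 = 5.546%.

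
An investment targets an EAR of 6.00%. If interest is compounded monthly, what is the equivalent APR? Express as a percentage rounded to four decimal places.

5.8411%

(1 + r/12)^12 − 1 = 0.0600, so 1 + r/12 = 1.0600^(1/12).
r/12 = 0.004868, so r = 0.058411 = 5.8411%.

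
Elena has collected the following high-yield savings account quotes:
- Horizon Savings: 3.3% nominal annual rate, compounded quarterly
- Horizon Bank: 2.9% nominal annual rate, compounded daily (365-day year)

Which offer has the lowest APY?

Horizon Bank

Horizon Savings: (1 + 0.033/4)^4 − 1 = 3.341%
Horizon Bank: (1 + 0.029/365)^365 − 1 = 2.942%
The lowest effective annual rate is Horizon Bank at 2.942%.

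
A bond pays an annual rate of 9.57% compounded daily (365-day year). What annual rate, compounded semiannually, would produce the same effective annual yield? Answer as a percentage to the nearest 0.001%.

EAR = (1 + 0.0957/365)^365 − 1 = 0.100415.
Solve (1 + r/2)^2 = 1.100415: r/2 = 1.100415^(1/2) − 1 = 0.049007, so r = 0.098013 = 9.801%.

9.801%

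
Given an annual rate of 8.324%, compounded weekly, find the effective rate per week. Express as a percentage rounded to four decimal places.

With a nominal annual rate compounded weekly, the periodic rate is the nominal rate divided by 52.
i = 0.08324 / 52 = 0.0016008 = 0.1601%.

0.1601%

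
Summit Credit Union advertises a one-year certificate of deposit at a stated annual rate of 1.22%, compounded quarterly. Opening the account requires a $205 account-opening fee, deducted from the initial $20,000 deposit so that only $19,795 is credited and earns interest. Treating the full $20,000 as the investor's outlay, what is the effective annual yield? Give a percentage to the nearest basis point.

0.19%

Value after one year: 19,795 × (1 + 0.0122/4)^4 = 19,795 × 1.012256 = $20,037.61.
Effective yield on the $20,000 outlay: 20,037.61 / 20,000 − 1 = 0.001880 = 0.19%.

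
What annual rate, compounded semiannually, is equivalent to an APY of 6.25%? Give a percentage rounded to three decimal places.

(1 + r/2)^2 − 1 = 0.0625, so 1 + r/2 = 1.0625^(1/2).
r/2 = 0.030776, so r = 0.061553 = 6.155%.

6.155%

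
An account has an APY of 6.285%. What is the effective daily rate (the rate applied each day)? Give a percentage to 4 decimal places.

The per-day rate i satisfies (1 + i)^365 = 1 + 0.06285.
i = 1.06285^(1/365) − 1 = 0.0001670 = 0.0167%.

0.0167%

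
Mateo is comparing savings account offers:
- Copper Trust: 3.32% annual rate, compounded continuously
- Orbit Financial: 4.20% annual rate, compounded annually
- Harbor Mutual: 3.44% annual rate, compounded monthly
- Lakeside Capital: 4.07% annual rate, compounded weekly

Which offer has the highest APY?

Orbit Financial

Copper Trust: e^0.0332 − 1 = 3.376%
Orbit Financial: compounded annually, EAR = 4.200%
Harbor Mutual: (1 + 0.0344/12)^12 − 1 = 3.495%
Lakeside Capital: (1 + 0.0407/52)^52 − 1 = 4.152%
The highest effective annual rate is Orbit Financial at 4.200%.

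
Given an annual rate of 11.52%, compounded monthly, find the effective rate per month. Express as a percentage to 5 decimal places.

With a nominal annual rate compounded monthly, the periodic rate is the nominal rate divided by 12.
i = 0.1152 / 12 = 0.0096000 = 0.96000%.

0.96000%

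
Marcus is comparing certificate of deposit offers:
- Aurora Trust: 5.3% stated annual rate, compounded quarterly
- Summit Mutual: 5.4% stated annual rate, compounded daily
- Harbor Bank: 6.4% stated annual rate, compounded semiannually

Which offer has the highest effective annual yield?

Harbor Bank

Aurora Trust: (1 + 0.053/4)^4 − 1 = 5.406%
Summit Mutual: (1 + 0.054/365)^365 − 1 = 5.548%
Harbor Bank: (1 + 0.064/2)^2 − 1 = 6.502%
The highest effective annual rate is Harbor Bank at 6.502%.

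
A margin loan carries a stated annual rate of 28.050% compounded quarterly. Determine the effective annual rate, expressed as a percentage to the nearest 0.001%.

EAR = (1 + 0.28050/4)^4 − 1.
= (1 + 0.070125)^4 − 1 = 1.311409 − 1 = 31.141%.

31.141%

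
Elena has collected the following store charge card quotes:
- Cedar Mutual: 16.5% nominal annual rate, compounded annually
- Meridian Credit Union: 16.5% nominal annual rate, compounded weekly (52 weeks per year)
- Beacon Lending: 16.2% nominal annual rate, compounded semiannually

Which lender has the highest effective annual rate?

Meridian Credit Union

Cedar Mutual: compounded annually, EAR = 16.500%
Meridian Credit Union: (1 + 0.165/52)^52 − 1 = 17.909%
Beacon Lending: (1 + 0.162/2)^2 − 1 = 16.856%
The highest effective annual rate is Meridian Credit Union at 17.909%.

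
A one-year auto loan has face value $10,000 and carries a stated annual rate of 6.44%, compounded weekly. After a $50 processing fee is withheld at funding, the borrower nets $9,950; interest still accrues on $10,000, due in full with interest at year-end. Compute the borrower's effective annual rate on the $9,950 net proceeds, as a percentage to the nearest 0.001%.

Amount owed after one year: 10,000 × (1 + 0.0644/52)^52 = 10,000 × 1.066476 = $10,664.76.
Effective rate on net proceeds: 10,664.76 / 9,950 − 1 = 0.071836 = 7.184%.

7.184%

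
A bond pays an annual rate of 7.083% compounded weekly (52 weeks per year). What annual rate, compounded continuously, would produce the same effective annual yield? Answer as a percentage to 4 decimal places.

7.0782%

EAR = (1 + 0.07083/52)^52 − 1 = 0.073347.
Equivalent continuous rate: r = ln(1 + 0.073347) = 0.070782 = 7.0782%.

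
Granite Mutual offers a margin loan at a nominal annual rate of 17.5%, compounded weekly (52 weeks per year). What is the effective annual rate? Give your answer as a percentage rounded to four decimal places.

19.0896%

EAR = (1 + 0.175/52)^52 − 1.
= 1.190896 − 1 = 19.0896%.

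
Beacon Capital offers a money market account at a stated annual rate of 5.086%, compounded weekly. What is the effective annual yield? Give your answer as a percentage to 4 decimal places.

5.2149%

EAR = (1 + 0.05086/52)^52 − 1.
= 1.052149 − 1 = 5.2149%.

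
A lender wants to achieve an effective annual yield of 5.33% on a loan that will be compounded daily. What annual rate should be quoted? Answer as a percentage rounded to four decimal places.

(1 + r/365)^365 − 1 = 0.0533, so 1 + r/365 = 1.0533^(1/365).
r/365 = 0.000142, so r = 0.051932 = 5.1932%.

5.1932%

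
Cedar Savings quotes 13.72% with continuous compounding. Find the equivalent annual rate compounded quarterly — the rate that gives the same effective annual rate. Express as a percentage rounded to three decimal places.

13.958%

EAR under continuous compounding: e^0.1372 − 1 = 0.147058.
Solve (1 + r/4)^4 = 1.147058: r/4 = 1.147058^(1/4) − 1 = 0.034895, so r = 0.139580 = 13.958%.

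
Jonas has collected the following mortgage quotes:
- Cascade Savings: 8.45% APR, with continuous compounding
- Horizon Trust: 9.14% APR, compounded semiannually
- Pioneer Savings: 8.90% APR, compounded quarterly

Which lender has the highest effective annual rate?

Cascade Savings: e^0.0845 − 1 = 8.817%
Horizon Trust: (1 + 0.0914/2)^2 − 1 = 9.349%
Pioneer Savings: (1 + 0.0890/4)^4 − 1 = 9.201%
The highest effective annual rate is Horizon Trust at 9.349%.

Horizon Trust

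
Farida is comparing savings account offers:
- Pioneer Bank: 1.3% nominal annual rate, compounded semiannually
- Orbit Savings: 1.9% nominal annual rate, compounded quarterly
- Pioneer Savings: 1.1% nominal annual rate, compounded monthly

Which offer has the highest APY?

Orbit Savings

Pioneer Bank: (1 + 0.013/2)^2 − 1 = 1.304%
Orbit Savings: (1 + 0.019/4)^4 − 1 = 1.914%
Pioneer Savings: (1 + 0.011/12)^12 − 1 = 1.106%
The highest effective annual rate is Orbit Savings at 1.914%.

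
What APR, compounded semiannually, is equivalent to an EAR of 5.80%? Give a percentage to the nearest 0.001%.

(1 + r/2)^2 − 1 = 0.0580, so 1 + r/2 = 1.0580^(1/2).
r/2 = 0.028591, so r = 0.057183 = 5.718%.

5.718%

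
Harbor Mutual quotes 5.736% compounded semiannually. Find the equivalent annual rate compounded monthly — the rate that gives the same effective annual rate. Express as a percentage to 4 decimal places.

5.6686%

EAR = (1 + 0.05736/2)^2 − 1 = 0.058183.
Solve (1 + r/12)^12 = 1.058183: r/12 = 1.058183^(1/12) − 1 = 0.004724, so r = 0.056686 = 5.6686%.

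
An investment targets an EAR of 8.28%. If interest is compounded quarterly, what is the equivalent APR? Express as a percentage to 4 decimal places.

(1 + r/4)^4 − 1 = 0.0828, so 1 + r/4 = 1.0828^(1/4).
r/4 = 0.020087, so r = 0.080347 = 8.0347%.

8.0347%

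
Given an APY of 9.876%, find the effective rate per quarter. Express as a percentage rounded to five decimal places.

2.38250%

The per-quarter rate i satisfies (1 + i)^4 = 1 + 0.09876.
i = 1.09876^(1/4) − 1 = 0.0238250 = 2.38250%.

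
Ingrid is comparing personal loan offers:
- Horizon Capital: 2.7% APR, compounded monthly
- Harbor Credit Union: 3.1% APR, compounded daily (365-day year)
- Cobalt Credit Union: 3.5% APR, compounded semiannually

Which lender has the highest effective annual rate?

Horizon Capital: (1 + 0.027/12)^12 − 1 = 2.734%
Harbor Credit Union: (1 + 0.031/365)^365 − 1 = 3.148%
Cobalt Credit Union: (1 + 0.035/2)^2 − 1 = 3.531%
The highest effective annual rate is Cobalt Credit Union at 3.531%.

Cobalt Credit Union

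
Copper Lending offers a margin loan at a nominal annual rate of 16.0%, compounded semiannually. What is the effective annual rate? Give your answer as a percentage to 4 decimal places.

16.6400%

EAR = (1 + 0.160/2)^2 − 1.
= (1 + 0.080000)^2 − 1 = 1.166400 − 1 = 16.6400%.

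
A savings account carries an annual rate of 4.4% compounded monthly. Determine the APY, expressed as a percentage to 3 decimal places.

EAR = (1 + 0.044/12)^12 − 1.
= (1 + 0.003667)^12 − 1 = 1.044898 − 1 = 4.490%.

4.490%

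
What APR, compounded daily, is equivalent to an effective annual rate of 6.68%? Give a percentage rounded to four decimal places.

6.4669%

(1 + r/365)^365 − 1 = 0.0668, so 1 + r/365 = 1.0668^(1/365).
r/365 = 0.000177, so r = 0.064669 = 6.4669%.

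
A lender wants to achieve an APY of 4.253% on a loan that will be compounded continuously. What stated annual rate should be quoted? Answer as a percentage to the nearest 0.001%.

Continuous: nominal r satisfies e^r − 1 = 0.04253.
r = ln(1 + 0.04253) = ln(1.04253) = 0.041650 = 4.165%.

4.165%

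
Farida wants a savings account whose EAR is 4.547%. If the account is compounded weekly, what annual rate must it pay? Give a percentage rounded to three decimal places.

4.449%

(1 + r/52)^52 − 1 = 0.04547, so 1 + r/52 = 1.04547^(1/52).
r/52 = 0.000855, so r = 0.044486 = 4.449%.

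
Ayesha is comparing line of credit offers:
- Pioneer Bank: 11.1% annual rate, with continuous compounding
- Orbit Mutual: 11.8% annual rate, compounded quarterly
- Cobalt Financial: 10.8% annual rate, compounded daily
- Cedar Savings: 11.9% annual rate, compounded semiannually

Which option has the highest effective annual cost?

Pioneer Bank: e^0.111 − 1 = 11.739%
Orbit Mutual: (1 + 0.118/4)^4 − 1 = 12.332%
Cobalt Financial: (1 + 0.108/365)^365 − 1 = 11.403%
Cedar Savings: (1 + 0.119/2)^2 − 1 = 12.254%
The highest effective annual rate is Orbit Mutual at 12.332%.

Orbit Mutual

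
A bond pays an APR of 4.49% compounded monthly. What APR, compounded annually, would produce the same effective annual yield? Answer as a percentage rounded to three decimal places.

4.584%

EAR = (1 + 0.0449/12)^12 − 1 = 0.045836.
Compounded annually, the equivalent nominal rate is the EAR itself: 4.584%.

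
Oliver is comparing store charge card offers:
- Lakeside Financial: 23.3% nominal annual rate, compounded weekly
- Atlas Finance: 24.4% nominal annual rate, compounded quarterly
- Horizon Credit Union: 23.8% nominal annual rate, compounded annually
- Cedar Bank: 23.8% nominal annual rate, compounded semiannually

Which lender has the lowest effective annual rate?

Lakeside Financial: (1 + 0.233/52)^52 − 1 = 26.172%
Atlas Finance: (1 + 0.244/4)^4 − 1 = 26.725%
Horizon Credit Union: compounded annually, EAR = 23.800%
Cedar Bank: (1 + 0.238/2)^2 − 1 = 25.216%
The lowest effective annual rate is Horizon Credit Union at 23.800%.

Horizon Credit Union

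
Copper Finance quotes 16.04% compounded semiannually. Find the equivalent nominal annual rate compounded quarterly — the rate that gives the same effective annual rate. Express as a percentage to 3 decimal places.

EAR = (1 + 0.1604/2)^2 − 1 = 0.166832.
Solve (1 + r/4)^4 = 1.166832: r/4 = 1.166832^(1/4) − 1 = 0.039327, so r = 0.157307 = 15.731%.

15.731%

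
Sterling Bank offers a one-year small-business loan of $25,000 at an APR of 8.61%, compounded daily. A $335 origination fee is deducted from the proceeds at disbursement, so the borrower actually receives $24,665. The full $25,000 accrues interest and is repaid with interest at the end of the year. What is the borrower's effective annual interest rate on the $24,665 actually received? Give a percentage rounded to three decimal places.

Amount owed after one year: 25,000 × (1 + 0.0861/365)^365 = 25,000 × 1.089904 = $27,247.61.
Effective rate on net proceeds: 27,247.61 / 24,665 − 1 = 0.104707 = 10.471%.

10.471%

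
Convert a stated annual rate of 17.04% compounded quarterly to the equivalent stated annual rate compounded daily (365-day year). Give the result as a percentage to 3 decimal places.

EAR = (1 + 0.1704/4)^4 − 1 = 0.181601.
Solve (1 + r/365)^365 = 1.181601: r/365 = 1.181601^(1/365) − 1 = 0.000457, so r = 0.166909 = 16.691%.

16.691%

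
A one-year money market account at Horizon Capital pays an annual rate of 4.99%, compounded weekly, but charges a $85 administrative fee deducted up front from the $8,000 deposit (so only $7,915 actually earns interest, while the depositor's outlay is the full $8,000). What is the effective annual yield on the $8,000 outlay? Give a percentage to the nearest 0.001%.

Value after one year: 7,915 × (1 + 0.0499/52)^52 = 7,915 × 1.051141 = $8,319.78.
Effective yield on the $8,000 outlay: 8,319.78 / 8,000 − 1 = 0.039972 = 3.997%.

3.997%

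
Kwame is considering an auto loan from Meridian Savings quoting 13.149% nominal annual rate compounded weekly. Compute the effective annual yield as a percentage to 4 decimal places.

14.0337%

EAR = (1 + 0.13149/52)^52 − 1.
= (1 + 0.002529)^52 − 1 = 1.140337 − 1 = 14.0337%.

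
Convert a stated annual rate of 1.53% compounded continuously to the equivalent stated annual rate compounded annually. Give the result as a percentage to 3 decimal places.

EAR under continuous compounding: e^0.0153 − 1 = 0.015418.
Compounded annually, the equivalent nominal rate is the EAR itself: 1.542%.

1.542%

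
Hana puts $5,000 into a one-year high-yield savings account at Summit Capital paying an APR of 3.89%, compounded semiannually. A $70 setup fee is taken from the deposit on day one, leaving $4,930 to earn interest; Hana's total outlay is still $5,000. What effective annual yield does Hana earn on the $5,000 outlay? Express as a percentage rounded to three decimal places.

2.473%

Value after one year: 4,930 × (1 + 0.0389/2)^2 = 4,930 × 1.039278 = $5,123.64.
Effective yield on the $5,000 outlay: 5,123.64 / 5,000 − 1 = 0.024728 = 2.473%.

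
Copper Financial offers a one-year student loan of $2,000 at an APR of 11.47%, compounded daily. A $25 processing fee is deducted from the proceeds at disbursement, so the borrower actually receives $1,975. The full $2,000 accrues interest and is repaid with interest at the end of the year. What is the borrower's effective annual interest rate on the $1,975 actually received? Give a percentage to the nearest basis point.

Amount owed after one year: 2,000 × (1 + 0.1147/365)^365 = 2,000 × 1.121517 = $2,243.03.
Effective rate on net proceeds: 2,243.03 / 1,975 − 1 = 0.135713 = 13.57%.

13.57%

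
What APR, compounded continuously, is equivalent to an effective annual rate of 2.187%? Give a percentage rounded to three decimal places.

Continuous: nominal r satisfies e^r − 1 = 0.02187.
r = ln(1 + 0.02187) = ln(1.02187) = 0.021634 = 2.163%.

2.163%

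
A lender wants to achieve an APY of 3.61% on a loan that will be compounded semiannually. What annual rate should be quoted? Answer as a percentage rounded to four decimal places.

(1 + r/2)^2 − 1 = 0.0361, so 1 + r/2 = 1.0361^(1/2).
r/2 = 0.017890, so r = 0.035780 = 3.5780%.

3.5780%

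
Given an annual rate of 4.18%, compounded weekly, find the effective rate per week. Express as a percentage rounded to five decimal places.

With a nominal annual rate compounded weekly, the periodic rate is the nominal rate divided by 52.
i = 0.0418 / 52 = 0.0008038 = 0.08038%.

0.08038%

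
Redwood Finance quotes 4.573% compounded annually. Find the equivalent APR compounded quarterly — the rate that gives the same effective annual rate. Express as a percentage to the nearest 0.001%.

Compounded annually, EAR = nominal = 0.045730.
Solve (1 + r/4)^4 = 1.045730: r/4 = 1.045730^(1/4) − 1 = 0.011242, so r = 0.044966 = 4.497%.

4.497%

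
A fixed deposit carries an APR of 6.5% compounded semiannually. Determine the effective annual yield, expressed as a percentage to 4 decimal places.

6.6056%

EAR = (1 + 0.065/2)^2 − 1.
= 1.066056 − 1 = 6.6056%.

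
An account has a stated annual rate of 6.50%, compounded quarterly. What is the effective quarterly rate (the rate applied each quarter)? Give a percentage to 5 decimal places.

With a nominal annual rate compounded quarterly, the periodic rate is the nominal rate divided by 4.
i = 0.0650 / 4 = 0.0162500 = 1.62500%.

1.62500%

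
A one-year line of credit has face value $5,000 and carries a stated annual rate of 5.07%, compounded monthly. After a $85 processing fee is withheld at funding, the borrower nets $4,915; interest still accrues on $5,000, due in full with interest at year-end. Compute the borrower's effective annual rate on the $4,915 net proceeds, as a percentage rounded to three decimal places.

Amount owed after one year: 5,000 × (1 + 0.0507/12)^12 = 5,000 × 1.051895 = $5,259.47.
Effective rate on net proceeds: 5,259.47 / 4,915 − 1 = 0.070086 = 7.009%.

7.009%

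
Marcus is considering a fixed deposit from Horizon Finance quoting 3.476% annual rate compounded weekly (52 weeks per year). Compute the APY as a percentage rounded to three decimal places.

3.536%

EAR = (1 + 0.03476/52)^52 − 1.
= (1 + 0.000668)^52 − 1 = 1.035359 − 1 = 3.536%.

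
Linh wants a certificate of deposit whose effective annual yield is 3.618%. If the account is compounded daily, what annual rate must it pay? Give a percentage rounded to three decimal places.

(1 + r/365)^365 − 1 = 0.03618, so 1 + r/365 = 1.03618^(1/365).
r/365 = 0.000097, so r = 0.035543 = 3.554%.

3.554%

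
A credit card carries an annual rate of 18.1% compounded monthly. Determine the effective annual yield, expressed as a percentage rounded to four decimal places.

EAR = (1 + 0.181/12)^12 − 1.
= (1 + 0.015083)^12 − 1 = 1.196797 − 1 = 19.6797%.

19.6797%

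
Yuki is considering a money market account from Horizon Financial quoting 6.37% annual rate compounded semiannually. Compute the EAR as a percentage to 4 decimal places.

6.4714%

EAR = (1 + 0.0637/2)^2 − 1.
= (1 + 0.031850)^2 − 1 = 1.064714 − 1 = 6.4714%.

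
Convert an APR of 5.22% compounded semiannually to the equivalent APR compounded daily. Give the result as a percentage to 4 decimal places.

EAR = (1 + 0.0522/2)^2 − 1 = 0.052881.
Solve (1 + r/365)^365 = 1.052881: r/365 = 1.052881^(1/365) − 1 = 0.000141, so r = 0.051534 = 5.1534%.

5.1534%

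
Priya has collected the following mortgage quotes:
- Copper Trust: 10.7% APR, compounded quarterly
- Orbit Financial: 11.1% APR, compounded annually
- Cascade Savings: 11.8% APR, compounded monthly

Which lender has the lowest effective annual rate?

Orbit Financial

Copper Trust: (1 + 0.107/4)^4 − 1 = 11.137%
Orbit Financial: compounded annually, EAR = 11.100%
Cascade Savings: (1 + 0.118/12)^12 − 1 = 12.460%
The lowest effective annual rate is Orbit Financial at 11.100%.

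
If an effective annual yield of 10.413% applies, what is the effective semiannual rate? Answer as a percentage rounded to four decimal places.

5.0776%

The per-half-year rate i satisfies (1 + i)^2 = 1 + 0.10413.
i = 1.10413^(1/2) − 1 = 0.0507759 = 5.0776%.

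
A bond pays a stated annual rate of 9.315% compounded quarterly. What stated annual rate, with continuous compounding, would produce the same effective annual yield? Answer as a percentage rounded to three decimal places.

9.208%

EAR = (1 + 0.09315/4)^4 − 1 = 0.096455.
Equivalent continuous rate: r = ln(1 + 0.096455) = 0.092082 = 9.208%.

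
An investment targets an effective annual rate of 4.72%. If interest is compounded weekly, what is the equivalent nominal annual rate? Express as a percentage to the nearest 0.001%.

(1 + r/52)^52 − 1 = 0.0472, so 1 + r/52 = 1.0472^(1/52).
r/52 = 0.000887, so r = 0.046140 = 4.614%.

4.614%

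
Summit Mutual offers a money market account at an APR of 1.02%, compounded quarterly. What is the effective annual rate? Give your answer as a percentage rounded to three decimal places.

EAR = (1 + 0.0102/4)^4 − 1.
= (1 + 0.002550)^4 − 1 = 1.010239 − 1 = 1.024%.

1.024%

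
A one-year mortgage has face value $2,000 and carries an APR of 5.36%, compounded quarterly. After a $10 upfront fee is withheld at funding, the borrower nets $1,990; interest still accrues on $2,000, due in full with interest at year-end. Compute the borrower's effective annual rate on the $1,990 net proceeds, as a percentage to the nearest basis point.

6.00%

Amount owed after one year: 2,000 × (1 + 0.0536/4)^4 = 2,000 × 1.054687 = $2,109.37.
Effective rate on net proceeds: 2,109.37 / 1,990 − 1 = 0.059987 = 6.00%.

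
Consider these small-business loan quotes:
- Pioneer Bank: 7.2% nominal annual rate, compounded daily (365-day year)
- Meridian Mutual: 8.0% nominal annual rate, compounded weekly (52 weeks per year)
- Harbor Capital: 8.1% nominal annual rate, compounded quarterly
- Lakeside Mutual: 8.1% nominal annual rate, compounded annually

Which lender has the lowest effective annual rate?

Pioneer Bank: (1 + 0.072/365)^365 − 1 = 7.465%
Meridian Mutual: (1 + 0.080/52)^52 − 1 = 8.322%
Harbor Capital: (1 + 0.081/4)^4 − 1 = 8.349%
Lakeside Mutual: compounded annually, EAR = 8.100%
The lowest effective annual rate is Pioneer Bank at 7.465%.

Pioneer Bank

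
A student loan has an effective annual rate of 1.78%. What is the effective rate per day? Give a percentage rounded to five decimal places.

0.00483%

The per-day rate i satisfies (1 + i)^365 = 1 + 0.0178.
i = 1.0178^(1/365) − 1 = 0.0000483 = 0.00483%.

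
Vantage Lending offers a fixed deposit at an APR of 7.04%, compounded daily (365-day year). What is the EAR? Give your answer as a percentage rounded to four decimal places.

EAR = (1 + 0.0704/365)^365 − 1.
= 1.072930 − 1 = 7.2930%.

7.2930%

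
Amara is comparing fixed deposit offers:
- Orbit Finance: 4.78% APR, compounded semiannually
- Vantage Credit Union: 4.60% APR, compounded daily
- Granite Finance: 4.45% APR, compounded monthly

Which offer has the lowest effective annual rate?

Orbit Finance: (1 + 0.0478/2)^2 − 1 = 4.837%
Vantage Credit Union: (1 + 0.0460/365)^365 − 1 = 4.707%
Granite Finance: (1 + 0.0445/12)^12 − 1 = 4.542%
The lowest effective annual rate is Granite Finance at 4.542%.

Granite Finance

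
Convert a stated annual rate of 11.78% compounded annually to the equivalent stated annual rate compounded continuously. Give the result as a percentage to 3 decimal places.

11.136%

Compounded annually, EAR = nominal = 0.117800.
Equivalent continuous rate: r = ln(1 + 0.117800) = 0.111362 = 11.136%.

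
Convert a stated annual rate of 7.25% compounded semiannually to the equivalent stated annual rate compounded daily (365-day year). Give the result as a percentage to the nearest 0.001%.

EAR = (1 + 0.0725/2)^2 − 1 = 0.073814.
Solve (1 + r/365)^365 = 1.073814: r/365 = 1.073814^(1/365) − 1 = 0.000195, so r = 0.071224 = 7.122%.

7.122%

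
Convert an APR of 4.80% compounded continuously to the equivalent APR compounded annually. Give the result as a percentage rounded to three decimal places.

4.917%

EAR under continuous compounding: e^0.0480 − 1 = 0.049171.
Compounded annually, the equivalent nominal rate is the EAR itself: 4.917%.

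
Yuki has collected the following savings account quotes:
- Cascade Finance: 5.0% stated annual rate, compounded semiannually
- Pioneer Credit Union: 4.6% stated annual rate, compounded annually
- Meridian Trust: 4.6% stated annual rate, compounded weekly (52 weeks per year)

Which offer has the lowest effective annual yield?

Pioneer Credit Union

Cascade Finance: (1 + 0.050/2)^2 − 1 = 5.062%
Pioneer Credit Union: compounded annually, EAR = 4.600%
Meridian Trust: (1 + 0.046/52)^52 − 1 = 4.705%
The lowest effective annual rate is Pioneer Credit Union at 4.600%.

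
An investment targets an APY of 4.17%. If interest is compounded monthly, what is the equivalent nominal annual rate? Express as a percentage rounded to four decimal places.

4.0924%

(1 + r/12)^12 − 1 = 0.0417, so 1 + r/12 = 1.0417^(1/12).
r/12 = 0.003410, so r = 0.040924 = 4.0924%.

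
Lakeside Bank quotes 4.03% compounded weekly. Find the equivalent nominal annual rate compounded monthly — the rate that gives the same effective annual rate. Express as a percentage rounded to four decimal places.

EAR = (1 + 0.0403/52)^52 − 1 = 0.041107.
Solve (1 + r/12)^12 = 1.041107: r/12 = 1.041107^(1/12) − 1 = 0.003363, so r = 0.040352 = 4.0352%.

4.0352%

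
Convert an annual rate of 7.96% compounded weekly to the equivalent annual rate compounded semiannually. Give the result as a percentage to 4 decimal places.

EAR = (1 + 0.0796/52)^52 − 1 = 0.082788.
Solve (1 + r/2)^2 = 1.082788: r/2 = 1.082788^(1/2) − 1 = 0.040571, so r = 0.081142 = 8.1142%.

8.1142%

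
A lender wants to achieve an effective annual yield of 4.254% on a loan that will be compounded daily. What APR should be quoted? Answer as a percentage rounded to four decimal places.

4.1662%

(1 + r/365)^365 − 1 = 0.04254, so 1 + r/365 = 1.04254^(1/365).
r/365 = 0.000114, so r = 0.041662 = 4.1662%.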